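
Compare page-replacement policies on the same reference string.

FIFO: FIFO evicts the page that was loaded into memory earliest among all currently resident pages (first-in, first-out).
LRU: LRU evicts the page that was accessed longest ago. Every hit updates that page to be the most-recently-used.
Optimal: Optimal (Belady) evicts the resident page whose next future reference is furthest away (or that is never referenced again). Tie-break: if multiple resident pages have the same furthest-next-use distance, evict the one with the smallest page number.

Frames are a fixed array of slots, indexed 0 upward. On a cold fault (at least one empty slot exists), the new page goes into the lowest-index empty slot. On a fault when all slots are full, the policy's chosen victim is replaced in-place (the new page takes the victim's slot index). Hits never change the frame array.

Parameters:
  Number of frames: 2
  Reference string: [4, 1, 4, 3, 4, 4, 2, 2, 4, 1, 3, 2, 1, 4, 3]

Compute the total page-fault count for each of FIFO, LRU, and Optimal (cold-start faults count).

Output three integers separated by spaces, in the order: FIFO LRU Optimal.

--- FIFO ---
  step 0: ref 4 -> FAULT, frames=[4,-] (faults so far: 1)
  step 1: ref 1 -> FAULT, frames=[4,1] (faults so far: 2)
  step 2: ref 4 -> HIT, frames=[4,1] (faults so far: 2)
  step 3: ref 3 -> FAULT, evict 4, frames=[3,1] (faults so far: 3)
  step 4: ref 4 -> FAULT, evict 1, frames=[3,4] (faults so far: 4)
  step 5: ref 4 -> HIT, frames=[3,4] (faults so far: 4)
  step 6: ref 2 -> FAULT, evict 3, frames=[2,4] (faults so far: 5)
  step 7: ref 2 -> HIT, frames=[2,4] (faults so far: 5)
  step 8: ref 4 -> HIT, frames=[2,4] (faults so far: 5)
  step 9: ref 1 -> FAULT, evict 4, frames=[2,1] (faults so far: 6)
  step 10: ref 3 -> FAULT, evict 2, frames=[3,1] (faults so far: 7)
  step 11: ref 2 -> FAULT, evict 1, frames=[3,2] (faults so far: 8)
  step 12: ref 1 -> FAULT, evict 3, frames=[1,2] (faults so far: 9)
  step 13: ref 4 -> FAULT, evict 2, frames=[1,4] (faults so far: 10)
  step 14: ref 3 -> FAULT, evict 1, frames=[3,4] (faults so far: 11)
  FIFO total faults: 11
--- LRU ---
  step 0: ref 4 -> FAULT, frames=[4,-] (faults so far: 1)
  step 1: ref 1 -> FAULT, frames=[4,1] (faults so far: 2)
  step 2: ref 4 -> HIT, frames=[4,1] (faults so far: 2)
  step 3: ref 3 -> FAULT, evict 1, frames=[4,3] (faults so far: 3)
  step 4: ref 4 -> HIT, frames=[4,3] (faults so far: 3)
  step 5: ref 4 -> HIT, frames=[4,3] (faults so far: 3)
  step 6: ref 2 -> FAULT, evict 3, frames=[4,2] (faults so far: 4)
  step 7: ref 2 -> HIT, frames=[4,2] (faults so far: 4)
  step 8: ref 4 -> HIT, frames=[4,2] (faults so far: 4)
  step 9: ref 1 -> FAULT, evict 2, frames=[4,1] (faults so far: 5)
  step 10: ref 3 -> FAULT, evict 4, frames=[3,1] (faults so far: 6)
  step 11: ref 2 -> FAULT, evict 1, frames=[3,2] (faults so far: 7)
  step 12: ref 1 -> FAULT, evict 3, frames=[1,2] (faults so far: 8)
  step 13: ref 4 -> FAULT, evict 2, frames=[1,4] (faults so far: 9)
  step 14: ref 3 -> FAULT, evict 1, frames=[3,4] (faults so far: 10)
  LRU total faults: 10
--- Optimal ---
  step 0: ref 4 -> FAULT, frames=[4,-] (faults so far: 1)
  step 1: ref 1 -> FAULT, frames=[4,1] (faults so far: 2)
  step 2: ref 4 -> HIT, frames=[4,1] (faults so far: 2)
  step 3: ref 3 -> FAULT, evict 1, frames=[4,3] (faults so far: 3)
  step 4: ref 4 -> HIT, frames=[4,3] (faults so far: 3)
  step 5: ref 4 -> HIT, frames=[4,3] (faults so far: 3)
  step 6: ref 2 -> FAULT, evict 3, frames=[4,2] (faults so far: 4)
  step 7: ref 2 -> HIT, frames=[4,2] (faults so far: 4)
  step 8: ref 4 -> HIT, frames=[4,2] (faults so far: 4)
  step 9: ref 1 -> FAULT, evict 4, frames=[1,2] (faults so far: 5)
  step 10: ref 3 -> FAULT, evict 1, frames=[3,2] (faults so far: 6)
  step 11: ref 2 -> HIT, frames=[3,2] (faults so far: 6)
  step 12: ref 1 -> FAULT, evict 2, frames=[3,1] (faults so far: 7)
  step 13: ref 4 -> FAULT, evict 1, frames=[3,4] (faults so far: 8)
  step 14: ref 3 -> HIT, frames=[3,4] (faults so far: 8)
  Optimal total faults: 8

Answer: 11 10 8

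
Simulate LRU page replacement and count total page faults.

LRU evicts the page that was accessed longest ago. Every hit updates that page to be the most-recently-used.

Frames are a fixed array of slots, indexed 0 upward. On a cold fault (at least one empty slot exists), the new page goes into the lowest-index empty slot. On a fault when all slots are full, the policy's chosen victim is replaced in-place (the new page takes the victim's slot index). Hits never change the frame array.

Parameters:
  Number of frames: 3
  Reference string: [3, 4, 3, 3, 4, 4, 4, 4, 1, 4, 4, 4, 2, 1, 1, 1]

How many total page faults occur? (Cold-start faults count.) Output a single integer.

Answer: 4

Derivation:
Step 0: ref 3 → FAULT, frames=[3,-,-]
Step 1: ref 4 → FAULT, frames=[3,4,-]
Step 2: ref 3 → HIT, frames=[3,4,-]
Step 3: ref 3 → HIT, frames=[3,4,-]
Step 4: ref 4 → HIT, frames=[3,4,-]
Step 5: ref 4 → HIT, frames=[3,4,-]
Step 6: ref 4 → HIT, frames=[3,4,-]
Step 7: ref 4 → HIT, frames=[3,4,-]
Step 8: ref 1 → FAULT, frames=[3,4,1]
Step 9: ref 4 → HIT, frames=[3,4,1]
Step 10: ref 4 → HIT, frames=[3,4,1]
Step 11: ref 4 → HIT, frames=[3,4,1]
Step 12: ref 2 → FAULT (evict 3), frames=[2,4,1]
Step 13: ref 1 → HIT, frames=[2,4,1]
Step 14: ref 1 → HIT, frames=[2,4,1]
Step 15: ref 1 → HIT, frames=[2,4,1]
Total faults: 4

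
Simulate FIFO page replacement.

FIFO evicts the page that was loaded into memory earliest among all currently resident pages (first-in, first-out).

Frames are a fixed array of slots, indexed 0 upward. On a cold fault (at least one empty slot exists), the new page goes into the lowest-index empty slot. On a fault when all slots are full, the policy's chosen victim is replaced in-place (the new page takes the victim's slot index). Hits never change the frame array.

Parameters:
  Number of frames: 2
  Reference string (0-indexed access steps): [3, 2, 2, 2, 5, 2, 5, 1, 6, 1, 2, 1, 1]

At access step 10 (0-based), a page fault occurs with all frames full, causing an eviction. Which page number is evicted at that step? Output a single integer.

Step 0: ref 3 -> FAULT, frames=[3,-]
Step 1: ref 2 -> FAULT, frames=[3,2]
Step 2: ref 2 -> HIT, frames=[3,2]
Step 3: ref 2 -> HIT, frames=[3,2]
Step 4: ref 5 -> FAULT, evict 3, frames=[5,2]
Step 5: ref 2 -> HIT, frames=[5,2]
Step 6: ref 5 -> HIT, frames=[5,2]
Step 7: ref 1 -> FAULT, evict 2, frames=[5,1]
Step 8: ref 6 -> FAULT, evict 5, frames=[6,1]
Step 9: ref 1 -> HIT, frames=[6,1]
Step 10: ref 2 -> FAULT, evict 1, frames=[6,2]
At step 10: evicted page 1

Answer: 1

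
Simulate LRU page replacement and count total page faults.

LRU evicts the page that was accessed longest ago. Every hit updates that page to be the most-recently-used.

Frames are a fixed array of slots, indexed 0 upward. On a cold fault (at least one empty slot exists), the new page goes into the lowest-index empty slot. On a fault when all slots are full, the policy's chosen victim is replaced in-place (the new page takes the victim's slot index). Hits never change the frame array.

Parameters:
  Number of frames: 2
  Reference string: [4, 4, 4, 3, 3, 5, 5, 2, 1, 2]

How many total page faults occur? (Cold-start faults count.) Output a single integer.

Step 0: ref 4 → FAULT, frames=[4,-]
Step 1: ref 4 → HIT, frames=[4,-]
Step 2: ref 4 → HIT, frames=[4,-]
Step 3: ref 3 → FAULT, frames=[4,3]
Step 4: ref 3 → HIT, frames=[4,3]
Step 5: ref 5 → FAULT (evict 4), frames=[5,3]
Step 6: ref 5 → HIT, frames=[5,3]
Step 7: ref 2 → FAULT (evict 3), frames=[5,2]
Step 8: ref 1 → FAULT (evict 5), frames=[1,2]
Step 9: ref 2 → HIT, frames=[1,2]
Total faults: 5

Answer: 5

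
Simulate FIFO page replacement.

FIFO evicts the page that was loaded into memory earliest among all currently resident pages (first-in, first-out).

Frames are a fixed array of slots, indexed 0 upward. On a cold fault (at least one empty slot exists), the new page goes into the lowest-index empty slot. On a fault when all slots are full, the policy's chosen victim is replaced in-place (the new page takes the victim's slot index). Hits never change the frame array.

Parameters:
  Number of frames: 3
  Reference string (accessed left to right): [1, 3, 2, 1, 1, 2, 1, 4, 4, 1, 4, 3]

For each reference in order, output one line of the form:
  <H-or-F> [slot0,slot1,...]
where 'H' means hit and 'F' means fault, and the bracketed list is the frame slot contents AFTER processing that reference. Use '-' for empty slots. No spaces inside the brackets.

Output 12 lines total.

F [1,-,-]
F [1,3,-]
F [1,3,2]
H [1,3,2]
H [1,3,2]
H [1,3,2]
H [1,3,2]
F [4,3,2]
H [4,3,2]
F [4,1,2]
H [4,1,2]
F [4,1,3]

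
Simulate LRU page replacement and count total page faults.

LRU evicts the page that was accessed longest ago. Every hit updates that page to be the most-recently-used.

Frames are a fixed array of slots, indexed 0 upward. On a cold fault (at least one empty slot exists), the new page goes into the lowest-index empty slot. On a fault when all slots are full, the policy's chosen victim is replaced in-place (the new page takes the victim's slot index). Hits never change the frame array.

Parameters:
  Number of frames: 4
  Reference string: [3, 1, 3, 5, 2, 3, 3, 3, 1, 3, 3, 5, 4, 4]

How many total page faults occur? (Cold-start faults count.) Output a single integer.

Step 0: ref 3 → FAULT, frames=[3,-,-,-]
Step 1: ref 1 → FAULT, frames=[3,1,-,-]
Step 2: ref 3 → HIT, frames=[3,1,-,-]
Step 3: ref 5 → FAULT, frames=[3,1,5,-]
Step 4: ref 2 → FAULT, frames=[3,1,5,2]
Step 5: ref 3 → HIT, frames=[3,1,5,2]
Step 6: ref 3 → HIT, frames=[3,1,5,2]
Step 7: ref 3 → HIT, frames=[3,1,5,2]
Step 8: ref 1 → HIT, frames=[3,1,5,2]
Step 9: ref 3 → HIT, frames=[3,1,5,2]
Step 10: ref 3 → HIT, frames=[3,1,5,2]
Step 11: ref 5 → HIT, frames=[3,1,5,2]
Step 12: ref 4 → FAULT (evict 2), frames=[3,1,5,4]
Step 13: ref 4 → HIT, frames=[3,1,5,4]
Total faults: 5

Answer: 5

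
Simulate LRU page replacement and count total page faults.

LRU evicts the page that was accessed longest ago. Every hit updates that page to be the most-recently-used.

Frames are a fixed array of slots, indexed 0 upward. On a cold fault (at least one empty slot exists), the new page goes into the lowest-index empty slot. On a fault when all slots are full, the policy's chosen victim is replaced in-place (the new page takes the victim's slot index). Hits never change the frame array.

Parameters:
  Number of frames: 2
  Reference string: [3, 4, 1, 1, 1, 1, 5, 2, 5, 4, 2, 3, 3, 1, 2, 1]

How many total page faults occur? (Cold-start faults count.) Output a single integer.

Answer: 10

Derivation:
Step 0: ref 3 → FAULT, frames=[3,-]
Step 1: ref 4 → FAULT, frames=[3,4]
Step 2: ref 1 → FAULT (evict 3), frames=[1,4]
Step 3: ref 1 → HIT, frames=[1,4]
Step 4: ref 1 → HIT, frames=[1,4]
Step 5: ref 1 → HIT, frames=[1,4]
Step 6: ref 5 → FAULT (evict 4), frames=[1,5]
Step 7: ref 2 → FAULT (evict 1), frames=[2,5]
Step 8: ref 5 → HIT, frames=[2,5]
Step 9: ref 4 → FAULT (evict 2), frames=[4,5]
Step 10: ref 2 → FAULT (evict 5), frames=[4,2]
Step 11: ref 3 → FAULT (evict 4), frames=[3,2]
Step 12: ref 3 → HIT, frames=[3,2]
Step 13: ref 1 → FAULT (evict 2), frames=[3,1]
Step 14: ref 2 → FAULT (evict 3), frames=[2,1]
Step 15: ref 1 → HIT, frames=[2,1]
Total faults: 10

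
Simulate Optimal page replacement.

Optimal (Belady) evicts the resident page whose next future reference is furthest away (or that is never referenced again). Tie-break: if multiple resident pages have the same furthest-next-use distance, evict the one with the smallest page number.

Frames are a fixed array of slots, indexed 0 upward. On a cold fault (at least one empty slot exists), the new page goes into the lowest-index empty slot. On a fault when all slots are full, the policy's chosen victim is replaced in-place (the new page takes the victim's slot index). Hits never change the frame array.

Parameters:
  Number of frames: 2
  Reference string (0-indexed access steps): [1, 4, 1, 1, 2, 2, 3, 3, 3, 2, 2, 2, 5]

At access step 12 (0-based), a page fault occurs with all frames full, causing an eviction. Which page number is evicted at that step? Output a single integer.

Answer: 2

Derivation:
Step 0: ref 1 -> FAULT, frames=[1,-]
Step 1: ref 4 -> FAULT, frames=[1,4]
Step 2: ref 1 -> HIT, frames=[1,4]
Step 3: ref 1 -> HIT, frames=[1,4]
Step 4: ref 2 -> FAULT, evict 1, frames=[2,4]
Step 5: ref 2 -> HIT, frames=[2,4]
Step 6: ref 3 -> FAULT, evict 4, frames=[2,3]
Step 7: ref 3 -> HIT, frames=[2,3]
Step 8: ref 3 -> HIT, frames=[2,3]
Step 9: ref 2 -> HIT, frames=[2,3]
Step 10: ref 2 -> HIT, frames=[2,3]
Step 11: ref 2 -> HIT, frames=[2,3]
Step 12: ref 5 -> FAULT, evict 2, frames=[5,3]
At step 12: evicted page 2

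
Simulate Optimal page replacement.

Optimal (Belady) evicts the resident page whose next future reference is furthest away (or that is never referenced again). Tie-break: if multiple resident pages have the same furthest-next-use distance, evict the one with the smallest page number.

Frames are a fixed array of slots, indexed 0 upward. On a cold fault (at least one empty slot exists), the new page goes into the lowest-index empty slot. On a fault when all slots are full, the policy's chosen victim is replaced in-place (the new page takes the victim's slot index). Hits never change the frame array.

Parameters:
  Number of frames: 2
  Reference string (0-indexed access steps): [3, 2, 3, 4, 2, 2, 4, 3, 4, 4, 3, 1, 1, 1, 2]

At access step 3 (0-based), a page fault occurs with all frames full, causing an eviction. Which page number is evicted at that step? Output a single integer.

Answer: 3

Derivation:
Step 0: ref 3 -> FAULT, frames=[3,-]
Step 1: ref 2 -> FAULT, frames=[3,2]
Step 2: ref 3 -> HIT, frames=[3,2]
Step 3: ref 4 -> FAULT, evict 3, frames=[4,2]
At step 3: evicted page 3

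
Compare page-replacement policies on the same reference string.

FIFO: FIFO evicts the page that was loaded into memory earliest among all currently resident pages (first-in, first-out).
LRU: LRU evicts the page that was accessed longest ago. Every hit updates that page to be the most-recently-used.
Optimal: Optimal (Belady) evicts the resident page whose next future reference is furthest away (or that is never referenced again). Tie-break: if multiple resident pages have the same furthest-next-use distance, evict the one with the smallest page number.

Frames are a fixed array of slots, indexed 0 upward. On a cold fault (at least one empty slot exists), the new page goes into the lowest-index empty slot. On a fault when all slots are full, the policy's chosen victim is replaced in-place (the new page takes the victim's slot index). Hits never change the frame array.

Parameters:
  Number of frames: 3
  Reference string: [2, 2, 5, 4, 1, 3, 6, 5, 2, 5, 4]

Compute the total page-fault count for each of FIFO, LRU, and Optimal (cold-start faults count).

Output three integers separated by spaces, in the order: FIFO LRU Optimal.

Answer: 9 9 7

Derivation:
--- FIFO ---
  step 0: ref 2 -> FAULT, frames=[2,-,-] (faults so far: 1)
  step 1: ref 2 -> HIT, frames=[2,-,-] (faults so far: 1)
  step 2: ref 5 -> FAULT, frames=[2,5,-] (faults so far: 2)
  step 3: ref 4 -> FAULT, frames=[2,5,4] (faults so far: 3)
  step 4: ref 1 -> FAULT, evict 2, frames=[1,5,4] (faults so far: 4)
  step 5: ref 3 -> FAULT, evict 5, frames=[1,3,4] (faults so far: 5)
  step 6: ref 6 -> FAULT, evict 4, frames=[1,3,6] (faults so far: 6)
  step 7: ref 5 -> FAULT, evict 1, frames=[5,3,6] (faults so far: 7)
  step 8: ref 2 -> FAULT, evict 3, frames=[5,2,6] (faults so far: 8)
  step 9: ref 5 -> HIT, frames=[5,2,6] (faults so far: 8)
  step 10: ref 4 -> FAULT, evict 6, frames=[5,2,4] (faults so far: 9)
  FIFO total faults: 9
--- LRU ---
  step 0: ref 2 -> FAULT, frames=[2,-,-] (faults so far: 1)
  step 1: ref 2 -> HIT, frames=[2,-,-] (faults so far: 1)
  step 2: ref 5 -> FAULT, frames=[2,5,-] (faults so far: 2)
  step 3: ref 4 -> FAULT, frames=[2,5,4] (faults so far: 3)
  step 4: ref 1 -> FAULT, evict 2, frames=[1,5,4] (faults so far: 4)
  step 5: ref 3 -> FAULT, evict 5, frames=[1,3,4] (faults so far: 5)
  step 6: ref 6 -> FAULT, evict 4, frames=[1,3,6] (faults so far: 6)
  step 7: ref 5 -> FAULT, evict 1, frames=[5,3,6] (faults so far: 7)
  step 8: ref 2 -> FAULT, evict 3, frames=[5,2,6] (faults so far: 8)
  step 9: ref 5 -> HIT, frames=[5,2,6] (faults so far: 8)
  step 10: ref 4 -> FAULT, evict 6, frames=[5,2,4] (faults so far: 9)
  LRU total faults: 9
--- Optimal ---
  step 0: ref 2 -> FAULT, frames=[2,-,-] (faults so far: 1)
  step 1: ref 2 -> HIT, frames=[2,-,-] (faults so far: 1)
  step 2: ref 5 -> FAULT, frames=[2,5,-] (faults so far: 2)
  step 3: ref 4 -> FAULT, frames=[2,5,4] (faults so far: 3)
  step 4: ref 1 -> FAULT, evict 4, frames=[2,5,1] (faults so far: 4)
  step 5: ref 3 -> FAULT, evict 1, frames=[2,5,3] (faults so far: 5)
  step 6: ref 6 -> FAULT, evict 3, frames=[2,5,6] (faults so far: 6)
  step 7: ref 5 -> HIT, frames=[2,5,6] (faults so far: 6)
  step 8: ref 2 -> HIT, frames=[2,5,6] (faults so far: 6)
  step 9: ref 5 -> HIT, frames=[2,5,6] (faults so far: 6)
  step 10: ref 4 -> FAULT, evict 2, frames=[4,5,6] (faults so far: 7)
  Optimal total faults: 7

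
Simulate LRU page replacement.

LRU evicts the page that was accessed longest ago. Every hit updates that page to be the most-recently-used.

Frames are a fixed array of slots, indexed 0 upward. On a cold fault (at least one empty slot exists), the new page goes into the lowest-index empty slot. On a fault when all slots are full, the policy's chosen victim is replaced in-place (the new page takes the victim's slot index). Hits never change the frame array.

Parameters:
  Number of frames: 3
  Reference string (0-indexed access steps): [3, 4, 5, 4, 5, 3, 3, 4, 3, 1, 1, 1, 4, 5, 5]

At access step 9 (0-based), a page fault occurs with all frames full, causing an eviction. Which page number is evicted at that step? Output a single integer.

Answer: 5

Derivation:
Step 0: ref 3 -> FAULT, frames=[3,-,-]
Step 1: ref 4 -> FAULT, frames=[3,4,-]
Step 2: ref 5 -> FAULT, frames=[3,4,5]
Step 3: ref 4 -> HIT, frames=[3,4,5]
Step 4: ref 5 -> HIT, frames=[3,4,5]
Step 5: ref 3 -> HIT, frames=[3,4,5]
Step 6: ref 3 -> HIT, frames=[3,4,5]
Step 7: ref 4 -> HIT, frames=[3,4,5]
Step 8: ref 3 -> HIT, frames=[3,4,5]
Step 9: ref 1 -> FAULT, evict 5, frames=[3,4,1]
At step 9: evicted page 5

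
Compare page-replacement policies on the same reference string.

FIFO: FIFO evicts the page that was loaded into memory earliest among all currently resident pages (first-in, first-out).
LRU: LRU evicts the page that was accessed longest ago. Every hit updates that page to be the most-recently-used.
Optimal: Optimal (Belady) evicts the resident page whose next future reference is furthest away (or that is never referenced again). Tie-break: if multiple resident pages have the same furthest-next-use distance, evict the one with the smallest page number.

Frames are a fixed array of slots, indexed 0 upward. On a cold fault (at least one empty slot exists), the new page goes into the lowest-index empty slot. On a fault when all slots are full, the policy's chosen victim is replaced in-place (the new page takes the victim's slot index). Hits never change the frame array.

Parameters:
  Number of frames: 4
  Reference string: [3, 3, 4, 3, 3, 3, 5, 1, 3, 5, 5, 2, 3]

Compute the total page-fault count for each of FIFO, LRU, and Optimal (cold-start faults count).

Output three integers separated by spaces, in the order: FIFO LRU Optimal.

--- FIFO ---
  step 0: ref 3 -> FAULT, frames=[3,-,-,-] (faults so far: 1)
  step 1: ref 3 -> HIT, frames=[3,-,-,-] (faults so far: 1)
  step 2: ref 4 -> FAULT, frames=[3,4,-,-] (faults so far: 2)
  step 3: ref 3 -> HIT, frames=[3,4,-,-] (faults so far: 2)
  step 4: ref 3 -> HIT, frames=[3,4,-,-] (faults so far: 2)
  step 5: ref 3 -> HIT, frames=[3,4,-,-] (faults so far: 2)
  step 6: ref 5 -> FAULT, frames=[3,4,5,-] (faults so far: 3)
  step 7: ref 1 -> FAULT, frames=[3,4,5,1] (faults so far: 4)
  step 8: ref 3 -> HIT, frames=[3,4,5,1] (faults so far: 4)
  step 9: ref 5 -> HIT, frames=[3,4,5,1] (faults so far: 4)
  step 10: ref 5 -> HIT, frames=[3,4,5,1] (faults so far: 4)
  step 11: ref 2 -> FAULT, evict 3, frames=[2,4,5,1] (faults so far: 5)
  step 12: ref 3 -> FAULT, evict 4, frames=[2,3,5,1] (faults so far: 6)
  FIFO total faults: 6
--- LRU ---
  step 0: ref 3 -> FAULT, frames=[3,-,-,-] (faults so far: 1)
  step 1: ref 3 -> HIT, frames=[3,-,-,-] (faults so far: 1)
  step 2: ref 4 -> FAULT, frames=[3,4,-,-] (faults so far: 2)
  step 3: ref 3 -> HIT, frames=[3,4,-,-] (faults so far: 2)
  step 4: ref 3 -> HIT, frames=[3,4,-,-] (faults so far: 2)
  step 5: ref 3 -> HIT, frames=[3,4,-,-] (faults so far: 2)
  step 6: ref 5 -> FAULT, frames=[3,4,5,-] (faults so far: 3)
  step 7: ref 1 -> FAULT, frames=[3,4,5,1] (faults so far: 4)
  step 8: ref 3 -> HIT, frames=[3,4,5,1] (faults so far: 4)
  step 9: ref 5 -> HIT, frames=[3,4,5,1] (faults so far: 4)
  step 10: ref 5 -> HIT, frames=[3,4,5,1] (faults so far: 4)
  step 11: ref 2 -> FAULT, evict 4, frames=[3,2,5,1] (faults so far: 5)
  step 12: ref 3 -> HIT, frames=[3,2,5,1] (faults so far: 5)
  LRU total faults: 5
--- Optimal ---
  step 0: ref 3 -> FAULT, frames=[3,-,-,-] (faults so far: 1)
  step 1: ref 3 -> HIT, frames=[3,-,-,-] (faults so far: 1)
  step 2: ref 4 -> FAULT, frames=[3,4,-,-] (faults so far: 2)
  step 3: ref 3 -> HIT, frames=[3,4,-,-] (faults so far: 2)
  step 4: ref 3 -> HIT, frames=[3,4,-,-] (faults so far: 2)
  step 5: ref 3 -> HIT, frames=[3,4,-,-] (faults so far: 2)
  step 6: ref 5 -> FAULT, frames=[3,4,5,-] (faults so far: 3)
  step 7: ref 1 -> FAULT, frames=[3,4,5,1] (faults so far: 4)
  step 8: ref 3 -> HIT, frames=[3,4,5,1] (faults so far: 4)
  step 9: ref 5 -> HIT, frames=[3,4,5,1] (faults so far: 4)
  step 10: ref 5 -> HIT, frames=[3,4,5,1] (faults so far: 4)
  step 11: ref 2 -> FAULT, evict 1, frames=[3,4,5,2] (faults so far: 5)
  step 12: ref 3 -> HIT, frames=[3,4,5,2] (faults so far: 5)
  Optimal total faults: 5

Answer: 6 5 5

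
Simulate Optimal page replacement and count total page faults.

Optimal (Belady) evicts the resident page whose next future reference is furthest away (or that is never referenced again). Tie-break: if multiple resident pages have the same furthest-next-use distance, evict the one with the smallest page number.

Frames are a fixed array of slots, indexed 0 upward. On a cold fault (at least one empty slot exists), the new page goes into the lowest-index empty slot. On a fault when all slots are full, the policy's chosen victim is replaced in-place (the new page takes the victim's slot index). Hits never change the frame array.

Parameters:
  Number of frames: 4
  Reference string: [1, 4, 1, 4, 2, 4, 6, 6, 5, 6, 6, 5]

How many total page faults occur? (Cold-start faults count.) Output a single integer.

Answer: 5

Derivation:
Step 0: ref 1 → FAULT, frames=[1,-,-,-]
Step 1: ref 4 → FAULT, frames=[1,4,-,-]
Step 2: ref 1 → HIT, frames=[1,4,-,-]
Step 3: ref 4 → HIT, frames=[1,4,-,-]
Step 4: ref 2 → FAULT, frames=[1,4,2,-]
Step 5: ref 4 → HIT, frames=[1,4,2,-]
Step 6: ref 6 → FAULT, frames=[1,4,2,6]
Step 7: ref 6 → HIT, frames=[1,4,2,6]
Step 8: ref 5 → FAULT (evict 1), frames=[5,4,2,6]
Step 9: ref 6 → HIT, frames=[5,4,2,6]
Step 10: ref 6 → HIT, frames=[5,4,2,6]
Step 11: ref 5 → HIT, frames=[5,4,2,6]
Total faults: 5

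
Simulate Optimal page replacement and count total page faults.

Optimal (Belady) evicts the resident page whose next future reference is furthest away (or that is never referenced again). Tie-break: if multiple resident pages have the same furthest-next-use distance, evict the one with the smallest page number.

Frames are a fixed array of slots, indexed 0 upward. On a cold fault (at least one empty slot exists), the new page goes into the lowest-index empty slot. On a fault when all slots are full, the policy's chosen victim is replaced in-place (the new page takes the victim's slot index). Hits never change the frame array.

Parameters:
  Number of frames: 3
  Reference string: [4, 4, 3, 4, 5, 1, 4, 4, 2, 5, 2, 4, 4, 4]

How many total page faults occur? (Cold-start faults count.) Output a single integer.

Answer: 5

Derivation:
Step 0: ref 4 → FAULT, frames=[4,-,-]
Step 1: ref 4 → HIT, frames=[4,-,-]
Step 2: ref 3 → FAULT, frames=[4,3,-]
Step 3: ref 4 → HIT, frames=[4,3,-]
Step 4: ref 5 → FAULT, frames=[4,3,5]
Step 5: ref 1 → FAULT (evict 3), frames=[4,1,5]
Step 6: ref 4 → HIT, frames=[4,1,5]
Step 7: ref 4 → HIT, frames=[4,1,5]
Step 8: ref 2 → FAULT (evict 1), frames=[4,2,5]
Step 9: ref 5 → HIT, frames=[4,2,5]
Step 10: ref 2 → HIT, frames=[4,2,5]
Step 11: ref 4 → HIT, frames=[4,2,5]
Step 12: ref 4 → HIT, frames=[4,2,5]
Step 13: ref 4 → HIT, frames=[4,2,5]
Total faults: 5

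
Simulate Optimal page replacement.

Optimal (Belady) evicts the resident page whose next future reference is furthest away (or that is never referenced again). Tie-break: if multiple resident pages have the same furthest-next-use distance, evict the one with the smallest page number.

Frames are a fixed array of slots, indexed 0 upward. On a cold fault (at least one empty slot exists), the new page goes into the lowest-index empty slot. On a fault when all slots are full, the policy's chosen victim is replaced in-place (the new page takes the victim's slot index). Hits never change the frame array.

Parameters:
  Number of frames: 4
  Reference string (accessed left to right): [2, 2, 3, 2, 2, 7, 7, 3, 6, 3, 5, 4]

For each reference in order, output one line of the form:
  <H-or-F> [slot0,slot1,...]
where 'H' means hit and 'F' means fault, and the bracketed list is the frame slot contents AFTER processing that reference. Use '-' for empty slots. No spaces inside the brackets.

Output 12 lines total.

F [2,-,-,-]
H [2,-,-,-]
F [2,3,-,-]
H [2,3,-,-]
H [2,3,-,-]
F [2,3,7,-]
H [2,3,7,-]
H [2,3,7,-]
F [2,3,7,6]
H [2,3,7,6]
F [5,3,7,6]
F [5,4,7,6]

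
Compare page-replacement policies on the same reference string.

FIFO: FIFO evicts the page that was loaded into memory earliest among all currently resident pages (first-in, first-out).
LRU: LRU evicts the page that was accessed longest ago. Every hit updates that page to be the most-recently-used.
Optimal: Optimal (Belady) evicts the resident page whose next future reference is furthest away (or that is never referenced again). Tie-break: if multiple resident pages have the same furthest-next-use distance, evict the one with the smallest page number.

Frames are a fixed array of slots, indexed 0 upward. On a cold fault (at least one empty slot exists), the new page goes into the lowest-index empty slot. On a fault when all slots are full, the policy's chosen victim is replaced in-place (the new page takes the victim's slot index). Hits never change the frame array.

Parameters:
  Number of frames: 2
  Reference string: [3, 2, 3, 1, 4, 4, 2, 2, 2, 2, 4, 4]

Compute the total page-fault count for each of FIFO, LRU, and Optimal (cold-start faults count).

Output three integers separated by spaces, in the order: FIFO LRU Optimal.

--- FIFO ---
  step 0: ref 3 -> FAULT, frames=[3,-] (faults so far: 1)
  step 1: ref 2 -> FAULT, frames=[3,2] (faults so far: 2)
  step 2: ref 3 -> HIT, frames=[3,2] (faults so far: 2)
  step 3: ref 1 -> FAULT, evict 3, frames=[1,2] (faults so far: 3)
  step 4: ref 4 -> FAULT, evict 2, frames=[1,4] (faults so far: 4)
  step 5: ref 4 -> HIT, frames=[1,4] (faults so far: 4)
  step 6: ref 2 -> FAULT, evict 1, frames=[2,4] (faults so far: 5)
  step 7: ref 2 -> HIT, frames=[2,4] (faults so far: 5)
  step 8: ref 2 -> HIT, frames=[2,4] (faults so far: 5)
  step 9: ref 2 -> HIT, frames=[2,4] (faults so far: 5)
  step 10: ref 4 -> HIT, frames=[2,4] (faults so far: 5)
  step 11: ref 4 -> HIT, frames=[2,4] (faults so far: 5)
  FIFO total faults: 5
--- LRU ---
  step 0: ref 3 -> FAULT, frames=[3,-] (faults so far: 1)
  step 1: ref 2 -> FAULT, frames=[3,2] (faults so far: 2)
  step 2: ref 3 -> HIT, frames=[3,2] (faults so far: 2)
  step 3: ref 1 -> FAULT, evict 2, frames=[3,1] (faults so far: 3)
  step 4: ref 4 -> FAULT, evict 3, frames=[4,1] (faults so far: 4)
  step 5: ref 4 -> HIT, frames=[4,1] (faults so far: 4)
  step 6: ref 2 -> FAULT, evict 1, frames=[4,2] (faults so far: 5)
  step 7: ref 2 -> HIT, frames=[4,2] (faults so far: 5)
  step 8: ref 2 -> HIT, frames=[4,2] (faults so far: 5)
  step 9: ref 2 -> HIT, frames=[4,2] (faults so far: 5)
  step 10: ref 4 -> HIT, frames=[4,2] (faults so far: 5)
  step 11: ref 4 -> HIT, frames=[4,2] (faults so far: 5)
  LRU total faults: 5
--- Optimal ---
  step 0: ref 3 -> FAULT, frames=[3,-] (faults so far: 1)
  step 1: ref 2 -> FAULT, frames=[3,2] (faults so far: 2)
  step 2: ref 3 -> HIT, frames=[3,2] (faults so far: 2)
  step 3: ref 1 -> FAULT, evict 3, frames=[1,2] (faults so far: 3)
  step 4: ref 4 -> FAULT, evict 1, frames=[4,2] (faults so far: 4)
  step 5: ref 4 -> HIT, frames=[4,2] (faults so far: 4)
  step 6: ref 2 -> HIT, frames=[4,2] (faults so far: 4)
  step 7: ref 2 -> HIT, frames=[4,2] (faults so far: 4)
  step 8: ref 2 -> HIT, frames=[4,2] (faults so far: 4)
  step 9: ref 2 -> HIT, frames=[4,2] (faults so far: 4)
  step 10: ref 4 -> HIT, frames=[4,2] (faults so far: 4)
  step 11: ref 4 -> HIT, frames=[4,2] (faults so far: 4)
  Optimal total faults: 4

Answer: 5 5 4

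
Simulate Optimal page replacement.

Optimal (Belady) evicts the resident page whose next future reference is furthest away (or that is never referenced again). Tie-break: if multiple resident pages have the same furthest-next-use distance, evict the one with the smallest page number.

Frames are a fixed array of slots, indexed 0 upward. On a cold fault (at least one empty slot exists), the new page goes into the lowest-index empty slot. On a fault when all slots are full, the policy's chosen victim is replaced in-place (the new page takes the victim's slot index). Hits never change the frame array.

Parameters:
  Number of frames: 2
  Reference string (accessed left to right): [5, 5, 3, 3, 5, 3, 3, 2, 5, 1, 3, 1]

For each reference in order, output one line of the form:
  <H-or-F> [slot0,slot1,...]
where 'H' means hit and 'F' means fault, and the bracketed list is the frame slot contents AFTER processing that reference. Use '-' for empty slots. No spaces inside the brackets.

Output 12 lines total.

F [5,-]
H [5,-]
F [5,3]
H [5,3]
H [5,3]
H [5,3]
H [5,3]
F [5,2]
H [5,2]
F [5,1]
F [3,1]
H [3,1]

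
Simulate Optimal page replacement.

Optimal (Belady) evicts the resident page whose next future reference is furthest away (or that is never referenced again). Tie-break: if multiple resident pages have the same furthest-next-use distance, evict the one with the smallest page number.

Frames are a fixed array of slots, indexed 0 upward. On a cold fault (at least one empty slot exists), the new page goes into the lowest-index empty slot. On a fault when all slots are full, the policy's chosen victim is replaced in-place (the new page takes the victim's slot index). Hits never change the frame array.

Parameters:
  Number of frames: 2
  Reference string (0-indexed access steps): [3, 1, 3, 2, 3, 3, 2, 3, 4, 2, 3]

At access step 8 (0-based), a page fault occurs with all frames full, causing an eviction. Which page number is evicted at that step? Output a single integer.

Step 0: ref 3 -> FAULT, frames=[3,-]
Step 1: ref 1 -> FAULT, frames=[3,1]
Step 2: ref 3 -> HIT, frames=[3,1]
Step 3: ref 2 -> FAULT, evict 1, frames=[3,2]
Step 4: ref 3 -> HIT, frames=[3,2]
Step 5: ref 3 -> HIT, frames=[3,2]
Step 6: ref 2 -> HIT, frames=[3,2]
Step 7: ref 3 -> HIT, frames=[3,2]
Step 8: ref 4 -> FAULT, evict 3, frames=[4,2]
At step 8: evicted page 3

Answer: 3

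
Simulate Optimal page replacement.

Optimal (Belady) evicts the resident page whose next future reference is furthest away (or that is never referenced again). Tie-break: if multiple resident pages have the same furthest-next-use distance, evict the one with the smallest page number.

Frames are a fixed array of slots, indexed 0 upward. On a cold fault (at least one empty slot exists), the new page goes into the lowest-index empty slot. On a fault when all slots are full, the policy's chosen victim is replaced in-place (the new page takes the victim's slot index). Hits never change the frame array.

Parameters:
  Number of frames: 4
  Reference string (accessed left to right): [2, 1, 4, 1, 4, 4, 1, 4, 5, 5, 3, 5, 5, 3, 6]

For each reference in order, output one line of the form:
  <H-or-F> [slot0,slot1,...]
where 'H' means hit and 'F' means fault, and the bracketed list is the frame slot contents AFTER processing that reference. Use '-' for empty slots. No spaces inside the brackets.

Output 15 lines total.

F [2,-,-,-]
F [2,1,-,-]
F [2,1,4,-]
H [2,1,4,-]
H [2,1,4,-]
H [2,1,4,-]
H [2,1,4,-]
H [2,1,4,-]
F [2,1,4,5]
H [2,1,4,5]
F [2,3,4,5]
H [2,3,4,5]
H [2,3,4,5]
H [2,3,4,5]
F [6,3,4,5]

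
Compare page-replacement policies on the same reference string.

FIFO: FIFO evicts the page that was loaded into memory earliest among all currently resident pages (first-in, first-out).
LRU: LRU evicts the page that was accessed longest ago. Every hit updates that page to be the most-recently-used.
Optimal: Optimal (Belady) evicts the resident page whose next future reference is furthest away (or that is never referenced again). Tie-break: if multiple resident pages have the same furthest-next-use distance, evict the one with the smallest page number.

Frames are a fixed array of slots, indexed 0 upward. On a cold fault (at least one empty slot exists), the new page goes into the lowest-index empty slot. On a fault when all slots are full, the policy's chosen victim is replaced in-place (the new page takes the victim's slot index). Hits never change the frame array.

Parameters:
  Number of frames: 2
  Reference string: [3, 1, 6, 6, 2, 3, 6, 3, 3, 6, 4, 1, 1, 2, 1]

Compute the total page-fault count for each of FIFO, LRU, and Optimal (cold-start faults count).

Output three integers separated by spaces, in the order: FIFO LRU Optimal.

Answer: 9 9 8

Derivation:
--- FIFO ---
  step 0: ref 3 -> FAULT, frames=[3,-] (faults so far: 1)
  step 1: ref 1 -> FAULT, frames=[3,1] (faults so far: 2)
  step 2: ref 6 -> FAULT, evict 3, frames=[6,1] (faults so far: 3)
  step 3: ref 6 -> HIT, frames=[6,1] (faults so far: 3)
  step 4: ref 2 -> FAULT, evict 1, frames=[6,2] (faults so far: 4)
  step 5: ref 3 -> FAULT, evict 6, frames=[3,2] (faults so far: 5)
  step 6: ref 6 -> FAULT, evict 2, frames=[3,6] (faults so far: 6)
  step 7: ref 3 -> HIT, frames=[3,6] (faults so far: 6)
  step 8: ref 3 -> HIT, frames=[3,6] (faults so far: 6)
  step 9: ref 6 -> HIT, frames=[3,6] (faults so far: 6)
  step 10: ref 4 -> FAULT, evict 3, frames=[4,6] (faults so far: 7)
  step 11: ref 1 -> FAULT, evict 6, frames=[4,1] (faults so far: 8)
  step 12: ref 1 -> HIT, frames=[4,1] (faults so far: 8)
  step 13: ref 2 -> FAULT, evict 4, frames=[2,1] (faults so far: 9)
  step 14: ref 1 -> HIT, frames=[2,1] (faults so far: 9)
  FIFO total faults: 9
--- LRU ---
  step 0: ref 3 -> FAULT, frames=[3,-] (faults so far: 1)
  step 1: ref 1 -> FAULT, frames=[3,1] (faults so far: 2)
  step 2: ref 6 -> FAULT, evict 3, frames=[6,1] (faults so far: 3)
  step 3: ref 6 -> HIT, frames=[6,1] (faults so far: 3)
  step 4: ref 2 -> FAULT, evict 1, frames=[6,2] (faults so far: 4)
  step 5: ref 3 -> FAULT, evict 6, frames=[3,2] (faults so far: 5)
  step 6: ref 6 -> FAULT, evict 2, frames=[3,6] (faults so far: 6)
  step 7: ref 3 -> HIT, frames=[3,6] (faults so far: 6)
  step 8: ref 3 -> HIT, frames=[3,6] (faults so far: 6)
  step 9: ref 6 -> HIT, frames=[3,6] (faults so far: 6)
  step 10: ref 4 -> FAULT, evict 3, frames=[4,6] (faults so far: 7)
  step 11: ref 1 -> FAULT, evict 6, frames=[4,1] (faults so far: 8)
  step 12: ref 1 -> HIT, frames=[4,1] (faults so far: 8)
  step 13: ref 2 -> FAULT, evict 4, frames=[2,1] (faults so far: 9)
  step 14: ref 1 -> HIT, frames=[2,1] (faults so far: 9)
  LRU total faults: 9
--- Optimal ---
  step 0: ref 3 -> FAULT, frames=[3,-] (faults so far: 1)
  step 1: ref 1 -> FAULT, frames=[3,1] (faults so far: 2)
  step 2: ref 6 -> FAULT, evict 1, frames=[3,6] (faults so far: 3)
  step 3: ref 6 -> HIT, frames=[3,6] (faults so far: 3)
  step 4: ref 2 -> FAULT, evict 6, frames=[3,2] (faults so far: 4)
  step 5: ref 3 -> HIT, frames=[3,2] (faults so far: 4)
  step 6: ref 6 -> FAULT, evict 2, frames=[3,6] (faults so far: 5)
  step 7: ref 3 -> HIT, frames=[3,6] (faults so far: 5)
  step 8: ref 3 -> HIT, frames=[3,6] (faults so far: 5)
  step 9: ref 6 -> HIT, frames=[3,6] (faults so far: 5)
  step 10: ref 4 -> FAULT, evict 3, frames=[4,6] (faults so far: 6)
  step 11: ref 1 -> FAULT, evict 4, frames=[1,6] (faults so far: 7)
  step 12: ref 1 -> HIT, frames=[1,6] (faults so far: 7)
  step 13: ref 2 -> FAULT, evict 6, frames=[1,2] (faults so far: 8)
  step 14: ref 1 -> HIT, frames=[1,2] (faults so far: 8)
  Optimal total faults: 8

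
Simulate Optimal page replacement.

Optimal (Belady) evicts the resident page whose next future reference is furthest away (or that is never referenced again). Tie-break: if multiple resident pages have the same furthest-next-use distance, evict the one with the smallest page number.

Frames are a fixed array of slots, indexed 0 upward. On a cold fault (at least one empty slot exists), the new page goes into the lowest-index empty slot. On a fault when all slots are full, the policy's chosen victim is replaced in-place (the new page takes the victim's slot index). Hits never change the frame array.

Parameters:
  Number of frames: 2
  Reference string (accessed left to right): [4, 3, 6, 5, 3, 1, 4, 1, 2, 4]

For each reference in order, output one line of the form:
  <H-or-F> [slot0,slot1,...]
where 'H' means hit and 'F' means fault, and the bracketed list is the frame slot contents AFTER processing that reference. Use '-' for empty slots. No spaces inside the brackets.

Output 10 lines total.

F [4,-]
F [4,3]
F [6,3]
F [5,3]
H [5,3]
F [5,1]
F [4,1]
H [4,1]
F [4,2]
H [4,2]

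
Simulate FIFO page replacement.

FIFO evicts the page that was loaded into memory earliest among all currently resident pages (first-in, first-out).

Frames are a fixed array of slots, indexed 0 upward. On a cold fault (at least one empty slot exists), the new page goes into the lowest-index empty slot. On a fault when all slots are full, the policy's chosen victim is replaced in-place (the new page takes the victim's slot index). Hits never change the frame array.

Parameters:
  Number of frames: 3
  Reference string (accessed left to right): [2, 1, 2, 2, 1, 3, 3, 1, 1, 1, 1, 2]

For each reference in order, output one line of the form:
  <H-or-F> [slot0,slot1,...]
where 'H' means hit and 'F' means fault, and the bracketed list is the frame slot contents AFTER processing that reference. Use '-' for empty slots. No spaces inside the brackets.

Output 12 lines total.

F [2,-,-]
F [2,1,-]
H [2,1,-]
H [2,1,-]
H [2,1,-]
F [2,1,3]
H [2,1,3]
H [2,1,3]
H [2,1,3]
H [2,1,3]
H [2,1,3]
H [2,1,3]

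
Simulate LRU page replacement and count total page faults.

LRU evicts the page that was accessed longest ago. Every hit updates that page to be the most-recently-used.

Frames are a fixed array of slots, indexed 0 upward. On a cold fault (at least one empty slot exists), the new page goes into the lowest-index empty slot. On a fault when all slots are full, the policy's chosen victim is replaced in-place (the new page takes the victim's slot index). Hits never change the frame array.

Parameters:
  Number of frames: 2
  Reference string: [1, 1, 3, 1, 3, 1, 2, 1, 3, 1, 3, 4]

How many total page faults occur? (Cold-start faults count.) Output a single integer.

Step 0: ref 1 → FAULT, frames=[1,-]
Step 1: ref 1 → HIT, frames=[1,-]
Step 2: ref 3 → FAULT, frames=[1,3]
Step 3: ref 1 → HIT, frames=[1,3]
Step 4: ref 3 → HIT, frames=[1,3]
Step 5: ref 1 → HIT, frames=[1,3]
Step 6: ref 2 → FAULT (evict 3), frames=[1,2]
Step 7: ref 1 → HIT, frames=[1,2]
Step 8: ref 3 → FAULT (evict 2), frames=[1,3]
Step 9: ref 1 → HIT, frames=[1,3]
Step 10: ref 3 → HIT, frames=[1,3]
Step 11: ref 4 → FAULT (evict 1), frames=[4,3]
Total faults: 5

Answer: 5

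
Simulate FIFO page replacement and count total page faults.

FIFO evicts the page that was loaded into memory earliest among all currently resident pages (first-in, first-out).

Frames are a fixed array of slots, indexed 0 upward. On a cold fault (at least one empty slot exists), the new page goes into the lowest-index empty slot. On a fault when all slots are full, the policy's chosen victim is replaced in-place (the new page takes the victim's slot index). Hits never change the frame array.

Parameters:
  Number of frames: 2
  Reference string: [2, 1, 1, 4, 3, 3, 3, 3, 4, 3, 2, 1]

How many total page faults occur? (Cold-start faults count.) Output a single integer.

Step 0: ref 2 → FAULT, frames=[2,-]
Step 1: ref 1 → FAULT, frames=[2,1]
Step 2: ref 1 → HIT, frames=[2,1]
Step 3: ref 4 → FAULT (evict 2), frames=[4,1]
Step 4: ref 3 → FAULT (evict 1), frames=[4,3]
Step 5: ref 3 → HIT, frames=[4,3]
Step 6: ref 3 → HIT, frames=[4,3]
Step 7: ref 3 → HIT, frames=[4,3]
Step 8: ref 4 → HIT, frames=[4,3]
Step 9: ref 3 → HIT, frames=[4,3]
Step 10: ref 2 → FAULT (evict 4), frames=[2,3]
Step 11: ref 1 → FAULT (evict 3), frames=[2,1]
Total faults: 6

Answer: 6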